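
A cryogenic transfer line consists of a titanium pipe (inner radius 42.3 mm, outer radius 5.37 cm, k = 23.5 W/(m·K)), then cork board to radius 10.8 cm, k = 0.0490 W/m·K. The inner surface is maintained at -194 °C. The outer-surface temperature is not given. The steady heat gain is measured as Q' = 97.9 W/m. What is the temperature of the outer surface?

T_out = 28.3 °C

Sum the resistances:
  R'_titanium = ln(0.0537/0.0423)/(2πk) = 0.2386/(2π·23.5) = 0.001616 m·K/W
  R'_cork board = ln(0.108/0.0537)/(2πk) = 0.6987/(2π·0.0490) = 2.269 m·K/W
ΣR = 2.271 m·K/W
ΔT = Q'·ΣR = 97.9 × 2.271 = 222.3 K
Heat flows inward, so T_out = T_in + ΔT = -194 + 222.3 = 28.3 °C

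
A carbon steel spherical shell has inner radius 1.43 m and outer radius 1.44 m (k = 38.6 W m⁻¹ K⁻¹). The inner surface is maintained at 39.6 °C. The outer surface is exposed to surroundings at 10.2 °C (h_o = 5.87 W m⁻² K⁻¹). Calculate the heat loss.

Q = 4.49 kW

Series thermal resistances, inner to outer:
  R_carbon steel = (1/1.43 − 1/1.44)/(4πk) = 0.004856/(4π·38.6) = 1.001×10^-5 K/W
  R_conv,out = 1/(4πr²h) = 1/(4π·1.44²·5.87) = 0.006538 K/W
ΣR = 1.001×10^-5 + 0.006538 = 0.006548 K/W
Q = ΔT/ΣR = (39.6 °C − 10.2 °C)/0.006548 = 4490 W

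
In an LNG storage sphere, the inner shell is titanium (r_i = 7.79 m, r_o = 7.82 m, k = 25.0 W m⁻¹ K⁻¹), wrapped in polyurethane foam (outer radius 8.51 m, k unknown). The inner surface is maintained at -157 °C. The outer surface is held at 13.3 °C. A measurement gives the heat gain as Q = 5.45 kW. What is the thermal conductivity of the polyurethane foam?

ΣR = ΔT/Q = |-157 − 13.3|/5450 = 0.03125 K/W
Known resistances:
  R_titanium = (1/7.79 − 1/7.82)/(4πk) = 4.925×10^-4/(4π·25.0) = 1.568×10^-6 K/W
R_polyurethane foam = ΣR − ΣR_known = 0.03125 − 1.568×10^-6 = 0.03125 K/W
(1/r₁−1/r₂)/(4πk) = 0.03125 ⇒ k = 0.01037/(4π·0.03125) = 0.0264 W/m·K

k = 0.0264 W/m·K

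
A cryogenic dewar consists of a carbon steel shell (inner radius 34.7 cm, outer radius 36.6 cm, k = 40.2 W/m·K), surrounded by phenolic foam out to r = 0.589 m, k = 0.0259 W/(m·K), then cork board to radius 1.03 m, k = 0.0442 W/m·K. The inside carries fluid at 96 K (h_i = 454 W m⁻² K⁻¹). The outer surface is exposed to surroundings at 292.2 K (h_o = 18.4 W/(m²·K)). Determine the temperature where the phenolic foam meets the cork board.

Series thermal resistances, inner to outer:
  R_conv,in = 1/(4πr²h) = 1/(4π·0.347²·454) = 0.001456 K/W
  R_carbon steel = (1/0.347 − 1/0.366)/(4πk) = 0.1496/(4π·40.2) = 2.961×10^-4 K/W
  R_phenolic foam = (1/0.366 − 1/0.589)/(4πk) = 1.034/(4π·0.0259) = 3.178 K/W
  R_cork board = (1/0.589 − 1/1.03)/(4πk) = 0.7269/(4π·0.0442) = 1.309 K/W
  R_conv,out = 1/(4πr²h) = 1/(4π·1.03²·18.4) = 0.004077 K/W
ΣR = 0.001456 + 2.961×10^-4 + 3.178 + 1.309 + 0.004077 = 4.493 K/W
Q = ΔT/ΣR = (96 K − 292.2 K)/4.493 = -43.67 W
From the inner boundary to the phenolic foam/cork board interface, ΣR_partial = 3.180 K/W.
T_interface = T_in − Q·ΣR_partial = 96 K − (-43.67)(3.180) = 234.9 K

T = 234.9 K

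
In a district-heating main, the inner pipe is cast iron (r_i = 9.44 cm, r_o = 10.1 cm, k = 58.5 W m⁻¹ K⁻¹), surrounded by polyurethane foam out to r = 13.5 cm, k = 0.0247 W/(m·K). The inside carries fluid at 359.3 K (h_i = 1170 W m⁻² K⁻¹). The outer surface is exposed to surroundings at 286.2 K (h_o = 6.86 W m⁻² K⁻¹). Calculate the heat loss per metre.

Resistance network (inner→outer):
  R'_conv,in = 1/(2πr h) = 1/(2π·0.0944·1170) = 0.001441 m·K/W
  R'_cast iron = ln(0.101/0.0944)/(2πk) = 0.06758/(2π·58.5) = 1.839×10^-4 m·K/W
  R'_polyurethane foam = ln(0.135/0.101)/(2πk) = 0.2902/(2π·0.0247) = 1.870 m·K/W
  R'_conv,out = 1/(2πr h) = 1/(2π·0.135·6.86) = 0.1719 m·K/W
ΣR = 0.001441 + 1.839×10^-4 + 1.870 + 0.1719 = 2.044 m·K/W
Q' = ΔT/ΣR = (359.3 K − 286.2 K)/2.044 = 35.8 W/m

Q' = 35.8 W/m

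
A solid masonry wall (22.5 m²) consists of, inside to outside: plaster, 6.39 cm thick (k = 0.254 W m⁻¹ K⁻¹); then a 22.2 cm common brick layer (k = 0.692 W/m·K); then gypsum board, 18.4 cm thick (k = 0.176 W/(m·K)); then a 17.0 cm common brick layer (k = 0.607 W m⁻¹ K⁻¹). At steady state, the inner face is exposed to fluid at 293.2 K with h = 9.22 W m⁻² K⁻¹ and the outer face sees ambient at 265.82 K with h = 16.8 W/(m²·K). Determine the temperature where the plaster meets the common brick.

Series thermal resistances, inner to outer:
  R_conv,in = 1/(hA) = 1/(9.22·22.5) = 0.004820 K/W
  R_plaster = L/(kA) = 0.0639/(0.254·22.5) = 0.01118 K/W
  R_common brick = L/(kA) = 0.222/(0.692·22.5) = 0.01426 K/W
  R_gypsum board = L/(kA) = 0.184/(0.176·22.5) = 0.04646 K/W
  R_common brick = L/(kA) = 0.170/(0.607·22.5) = 0.01245 K/W
  R_conv,out = 1/(hA) = 1/(16.8·22.5) = 0.002646 K/W
ΣR = 0.004820 + 0.01118 + 0.01426 + 0.04646 + 0.01245 + 0.002646 = 0.09182 K/W
Q = ΔT/ΣR = (293.2 K − 265.82 K)/0.09182 = 298.2 W
From the inner boundary to the plaster/common brick interface, ΣR_partial = 0.01600 K/W.
T_interface = T_in − Q·ΣR_partial = 293.2 K − (298.2)(0.01600) = 288.4 K

T = 288.4 K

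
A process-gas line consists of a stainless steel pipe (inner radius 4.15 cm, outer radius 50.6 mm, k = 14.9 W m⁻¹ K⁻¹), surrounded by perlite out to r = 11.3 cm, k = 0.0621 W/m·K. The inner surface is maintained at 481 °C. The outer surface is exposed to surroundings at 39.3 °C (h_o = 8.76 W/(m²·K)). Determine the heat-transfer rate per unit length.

Resistance network (inner→outer):
  R'_stainless steel = ln(0.0506/0.0415)/(2πk) = 0.1983/(2π·14.9) = 0.002118 m·K/W
  R'_perlite = ln(0.113/0.0506)/(2πk) = 0.8034/(2π·0.0621) = 2.059 m·K/W
  R'_conv,out = 1/(2πr h) = 1/(2π·0.113·8.76) = 0.1608 m·K/W
ΣR = 0.002118 + 2.059 + 0.1608 = 2.222 m·K/W
Q' = ΔT/ΣR = (481 °C − 39.3 °C)/2.222 = 199 W/m

Q' = 199 W/m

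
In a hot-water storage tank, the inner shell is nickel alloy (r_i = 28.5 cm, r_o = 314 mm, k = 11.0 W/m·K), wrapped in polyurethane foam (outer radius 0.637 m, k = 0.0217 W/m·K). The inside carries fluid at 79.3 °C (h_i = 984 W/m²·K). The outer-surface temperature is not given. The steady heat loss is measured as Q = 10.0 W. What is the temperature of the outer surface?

T_out = 20.0 °C

Series resistances:
  R_conv,in = 1/(4πr²h) = 1/(4π·0.285²·984) = 9.956×10^-4 K/W
  R_nickel alloy = (1/0.285 − 1/0.314)/(4πk) = 0.3241/(4π·11.0) = 0.002344 K/W
  R_polyurethane foam = (1/0.314 − 1/0.637)/(4πk) = 1.615/(4π·0.0217) = 5.922 K/W
ΣR = 5.925 K/W
ΔT = Q·ΣR = 10.0 × 5.925 = 59.25 K
Heat flows outward, so T_out = T_in − ΔT = 79.3 − 59.25 = 20.0 °C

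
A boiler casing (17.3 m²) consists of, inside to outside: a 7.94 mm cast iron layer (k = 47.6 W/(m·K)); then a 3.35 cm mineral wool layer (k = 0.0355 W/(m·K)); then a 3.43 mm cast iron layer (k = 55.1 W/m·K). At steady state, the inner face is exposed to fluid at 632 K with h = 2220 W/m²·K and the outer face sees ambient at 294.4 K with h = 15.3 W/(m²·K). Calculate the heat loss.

Treat each layer as a resistance in series:
  R_conv,in = 1/(hA) = 1/(2220·17.3) = 2.604×10^-5 K/W
  R_cast iron = L/(kA) = 0.00794/(47.6·17.3) = 9.642×10^-6 K/W
  R_mineral wool = L/(kA) = 0.0335/(0.0355·17.3) = 0.05455 K/W
  R_cast iron = L/(kA) = 0.00343/(55.1·17.3) = 3.598×10^-6 K/W
  R_conv,out = 1/(hA) = 1/(15.3·17.3) = 0.003778 K/W
ΣR = 2.604×10^-5 + 9.642×10^-6 + 0.05455 + 3.598×10^-6 + 0.003778 = 0.05837 K/W
Q = ΔT/ΣR = (632 K − 294.4 K)/0.05837 = 5780 W

Q = 5.78 kW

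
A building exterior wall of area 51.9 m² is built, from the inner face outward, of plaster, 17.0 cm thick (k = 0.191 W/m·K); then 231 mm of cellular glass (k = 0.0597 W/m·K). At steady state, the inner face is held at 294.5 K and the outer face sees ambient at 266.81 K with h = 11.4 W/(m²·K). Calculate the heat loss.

Treat each layer as a resistance in series:
  R_plaster = L/(kA) = 0.170/(0.191·51.9) = 0.01715 K/W
  R_cellular glass = L/(kA) = 0.231/(0.0597·51.9) = 0.07455 K/W
  R_conv,out = 1/(hA) = 1/(11.4·51.9) = 0.001690 K/W
ΣR = 0.01715 + 0.07455 + 0.001690 = 0.09339 K/W
Q = ΔT/ΣR = (294.5 K − 266.81 K)/0.09339 = 296 W

Q = 296 W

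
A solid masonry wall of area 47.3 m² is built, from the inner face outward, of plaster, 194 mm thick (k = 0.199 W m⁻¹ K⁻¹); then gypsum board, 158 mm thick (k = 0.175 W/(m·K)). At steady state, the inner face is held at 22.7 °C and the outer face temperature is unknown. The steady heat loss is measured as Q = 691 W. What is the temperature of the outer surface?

T_out = -4.73 °C

Series resistances:
  R_plaster = L/(kA) = 0.194/(0.199·47.3) = 0.02061 K/W
  R_gypsum board = L/(kA) = 0.158/(0.175·47.3) = 0.01909 K/W
ΣR = 0.03970 K/W
ΔT = Q·ΣR = 691 × 0.03970 = 27.43 K
Heat flows outward, so T_out = T_in − ΔT = 22.7 − 27.43 = -4.73 °C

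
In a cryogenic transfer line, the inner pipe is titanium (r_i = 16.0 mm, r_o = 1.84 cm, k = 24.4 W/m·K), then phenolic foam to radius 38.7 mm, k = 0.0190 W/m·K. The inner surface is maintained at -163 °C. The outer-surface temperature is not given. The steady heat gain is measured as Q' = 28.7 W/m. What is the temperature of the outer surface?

T_out = 15.8 °C

Series resistances:
  R'_titanium = ln(0.0184/0.0160)/(2πk) = 0.1398/(2π·24.4) = 9.116×10^-4 m·K/W
  R'_phenolic foam = ln(0.0387/0.0184)/(2πk) = 0.7435/(2π·0.0190) = 6.228 m·K/W
ΣR = 6.229 m·K/W
ΔT = Q'·ΣR = 28.7 × 6.229 = 178.8 K
Heat flows inward, so T_out = T_in + ΔT = -163 + 178.8 = 15.8 °C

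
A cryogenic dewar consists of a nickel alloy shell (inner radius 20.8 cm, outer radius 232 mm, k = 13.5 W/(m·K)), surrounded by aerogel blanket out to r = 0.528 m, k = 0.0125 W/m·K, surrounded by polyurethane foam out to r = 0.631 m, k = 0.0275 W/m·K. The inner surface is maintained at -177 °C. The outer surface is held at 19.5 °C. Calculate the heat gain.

Q = 12.1 W

Treat each layer as a resistance in series:
  R_nickel alloy = (1/0.208 − 1/0.232)/(4πk) = 0.4973/(4π·13.5) = 0.002932 K/W
  R_aerogel blanket = (1/0.232 − 1/0.528)/(4πk) = 2.416/(4π·0.0125) = 15.38 K/W
  R_polyurethane foam = (1/0.528 − 1/0.631)/(4πk) = 0.3092/(4π·0.0275) = 0.8946 K/W
ΣR = 0.002932 + 15.38 + 0.8946 = 16.28 K/W
Q = ΔT/ΣR = (-177 °C − 19.5 °C)/16.28 = -12.1 W
(Negative Q ⇒ heat flows inward; heat gain = 12.1 W.)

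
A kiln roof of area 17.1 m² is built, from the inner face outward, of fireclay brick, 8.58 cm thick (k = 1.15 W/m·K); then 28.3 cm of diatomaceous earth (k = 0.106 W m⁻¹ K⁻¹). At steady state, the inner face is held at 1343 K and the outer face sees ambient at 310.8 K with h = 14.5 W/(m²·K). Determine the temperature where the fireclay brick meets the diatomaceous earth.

Series thermal resistances, inner to outer:
  R_fireclay brick = L/(kA) = 0.0858/(1.15·17.1) = 0.004363 K/W
  R_diatomaceous earth = L/(kA) = 0.283/(0.106·17.1) = 0.1561 K/W
  R_conv,out = 1/(hA) = 1/(14.5·17.1) = 0.004033 K/W
ΣR = 0.004363 + 0.1561 + 0.004033 = 0.1645 K/W
Q = ΔT/ΣR = (1343 K − 310.8 K)/0.1645 = 6275 W
From the inner boundary to the fireclay brick/diatomaceous earth interface, ΣR_partial = 0.004363 K/W.
T_interface = T_in − Q·ΣR_partial = 1343 K − (6275)(0.004363) = 1316 K

T = 1316 K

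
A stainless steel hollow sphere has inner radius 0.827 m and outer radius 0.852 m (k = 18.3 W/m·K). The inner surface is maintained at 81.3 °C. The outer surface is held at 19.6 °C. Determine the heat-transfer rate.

Q = 400 kW

Q = 4πk·ΔT/(1/r₁ − 1/r₂) = 4π × 18.3 × 61.7 / (1/0.827 − 1/0.852) = 4.00×10^5 W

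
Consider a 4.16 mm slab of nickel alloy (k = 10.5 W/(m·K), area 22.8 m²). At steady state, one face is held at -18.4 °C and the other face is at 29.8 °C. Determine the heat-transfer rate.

Q = 2.77×10^6 W

Q = kA·ΔT/L = 10.5 × 22.8 × |-18.4 °C − 29.8 °C| / 0.00416 = 2.77×10^6 W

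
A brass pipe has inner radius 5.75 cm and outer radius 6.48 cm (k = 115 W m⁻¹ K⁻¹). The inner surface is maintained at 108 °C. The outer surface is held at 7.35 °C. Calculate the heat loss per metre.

Q' = 6.08×10^5 W/m

Q' = 2πk·ΔT/ln(r₂/r₁) = 2π × 115 × 100.65 / ln(0.0648/0.0575) = 6.08×10^5 W/m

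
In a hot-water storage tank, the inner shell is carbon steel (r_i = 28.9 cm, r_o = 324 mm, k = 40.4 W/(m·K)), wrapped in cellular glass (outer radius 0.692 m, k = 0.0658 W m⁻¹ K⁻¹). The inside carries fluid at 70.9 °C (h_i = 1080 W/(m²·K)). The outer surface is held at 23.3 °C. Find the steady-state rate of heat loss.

Q = 24.0 W

Resistance network (inner→outer):
  R_conv,in = 1/(4πr²h) = 1/(4π·0.289²·1080) = 8.822×10^-4 K/W
  R_carbon steel = (1/0.289 − 1/0.324)/(4πk) = 0.3738/(4π·40.4) = 7.363×10^-4 K/W
  R_cellular glass = (1/0.324 − 1/0.692)/(4πk) = 1.641/(4π·0.0658) = 1.985 K/W
ΣR = 8.822×10^-4 + 7.363×10^-4 + 1.985 = 1.987 K/W
Q = ΔT/ΣR = (70.9 °C − 23.3 °C)/1.987 = 24.0 W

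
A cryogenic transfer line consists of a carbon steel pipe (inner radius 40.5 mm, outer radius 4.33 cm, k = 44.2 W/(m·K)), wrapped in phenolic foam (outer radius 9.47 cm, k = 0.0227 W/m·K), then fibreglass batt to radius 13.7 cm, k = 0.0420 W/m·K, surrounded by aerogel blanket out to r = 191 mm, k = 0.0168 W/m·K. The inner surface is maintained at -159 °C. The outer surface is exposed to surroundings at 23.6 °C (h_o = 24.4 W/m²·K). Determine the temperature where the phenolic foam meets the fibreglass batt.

T = -59.5 °C

Treat each layer as a resistance in series:
  R'_carbon steel = ln(0.0433/0.0405)/(2πk) = 0.06685/(2π·44.2) = 2.407×10^-4 m·K/W
  R'_phenolic foam = ln(0.0947/0.0433)/(2πk) = 0.7826/(2π·0.0227) = 5.487 m·K/W
  R'_fibreglass batt = ln(0.137/0.0947)/(2πk) = 0.3693/(2π·0.0420) = 1.399 m·K/W
  R'_aerogel blanket = ln(0.191/0.137)/(2πk) = 0.3323/(2π·0.0168) = 3.148 m·K/W
  R'_conv,out = 1/(2πr h) = 1/(2π·0.191·24.4) = 0.03415 m·K/W
ΣR = 2.407×10^-4 + 5.487 + 1.399 + 3.148 + 0.03415 = 10.07 m·K/W
Q' = ΔT/ΣR = (-159 °C − 23.6 °C)/10.07 = -18.13 W/m
From the inner boundary to the phenolic foam/fibreglass batt interface, ΣR_partial = 5.487 m·K/W.
T_interface = T_in − Q'·ΣR_partial = -159 °C − (-18.13)(5.487) = -59.5 °C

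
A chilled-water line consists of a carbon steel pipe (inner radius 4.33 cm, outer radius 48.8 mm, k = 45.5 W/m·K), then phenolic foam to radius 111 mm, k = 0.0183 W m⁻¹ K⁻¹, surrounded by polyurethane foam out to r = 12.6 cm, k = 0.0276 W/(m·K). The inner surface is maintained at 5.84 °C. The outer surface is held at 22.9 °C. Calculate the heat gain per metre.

Series thermal resistances, inner to outer:
  R'_carbon steel = ln(0.0488/0.0433)/(2πk) = 0.1196/(2π·45.5) = 4.183×10^-4 m·K/W
  R'_phenolic foam = ln(0.111/0.0488)/(2πk) = 0.8218/(2π·0.0183) = 7.147 m·K/W
  R'_polyurethane foam = ln(0.126/0.111)/(2πk) = 0.1268/(2π·0.0276) = 0.7309 m·K/W
ΣR = 4.183×10^-4 + 7.147 + 0.7309 = 7.878 m·K/W
Q' = ΔT/ΣR = (5.84 °C − 22.9 °C)/7.878 = -2.17 W/m
(Negative Q' ⇒ heat flows inward; heat gain = 2.17 W/m.)

Q' = 2.17 W/m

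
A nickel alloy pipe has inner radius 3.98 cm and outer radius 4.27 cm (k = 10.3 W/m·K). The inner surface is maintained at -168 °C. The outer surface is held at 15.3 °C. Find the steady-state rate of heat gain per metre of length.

Q' = 169 kW/m

Q' = 2πk·ΔT/ln(r₂/r₁) = 2π × 10.3 × 183.3 / ln(0.0427/0.0398) = 1.69×10^5 W/m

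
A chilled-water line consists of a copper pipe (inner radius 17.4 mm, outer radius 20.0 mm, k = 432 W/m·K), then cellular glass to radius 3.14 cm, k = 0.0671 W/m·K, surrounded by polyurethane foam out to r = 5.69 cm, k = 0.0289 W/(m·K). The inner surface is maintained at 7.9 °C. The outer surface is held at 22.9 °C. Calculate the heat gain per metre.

Q' = 3.45 W/m

Resistance network (inner→outer):
  R'_copper = ln(0.0200/0.0174)/(2πk) = 0.1393/(2π·432) = 5.131×10^-5 m·K/W
  R'_cellular glass = ln(0.0314/0.0200)/(2πk) = 0.4511/(2π·0.0671) = 1.070 m·K/W
  R'_polyurethane foam = ln(0.0569/0.0314)/(2πk) = 0.5945/(2π·0.0289) = 3.274 m·K/W
ΣR = 5.131×10^-5 + 1.070 + 3.274 = 4.344 m·K/W
Q' = ΔT/ΣR = (7.9 °C − 22.9 °C)/4.344 = -3.45 W/m
(Negative Q' ⇒ heat flows inward; heat gain = 3.45 W/m.)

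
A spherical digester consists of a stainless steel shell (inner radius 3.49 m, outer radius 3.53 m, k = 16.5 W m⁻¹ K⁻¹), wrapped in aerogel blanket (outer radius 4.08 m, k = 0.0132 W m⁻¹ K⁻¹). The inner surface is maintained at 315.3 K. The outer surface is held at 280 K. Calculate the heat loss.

Q = 153 W

Series thermal resistances, inner to outer:
  R_stainless steel = (1/3.49 − 1/3.53)/(4πk) = 0.003247/(4π·16.5) = 1.566×10^-5 K/W
  R_aerogel blanket = (1/3.53 − 1/4.08)/(4πk) = 0.03819/(4π·0.0132) = 0.2302 K/W
ΣR = 1.566×10^-5 + 0.2302 = 0.2302 K/W
Q = ΔT/ΣR = (315.3 K − 280 K)/0.2302 = 153 W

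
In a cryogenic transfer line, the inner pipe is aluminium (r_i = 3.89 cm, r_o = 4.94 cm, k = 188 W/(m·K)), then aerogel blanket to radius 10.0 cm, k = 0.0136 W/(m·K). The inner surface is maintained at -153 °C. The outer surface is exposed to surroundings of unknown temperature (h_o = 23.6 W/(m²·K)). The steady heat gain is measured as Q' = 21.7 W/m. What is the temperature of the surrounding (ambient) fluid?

T_out = 27.6 °C

Sum the resistances:
  R'_aluminium = ln(0.0494/0.0389)/(2πk) = 0.2390/(2π·188) = 2.023×10^-4 m·K/W
  R'_aerogel blanket = ln(0.100/0.0494)/(2πk) = 0.7052/(2π·0.0136) = 8.253 m·K/W
  R'_conv,out = 1/(2πr h) = 1/(2π·0.100·23.6) = 0.06744 m·K/W
ΣR = 8.321 m·K/W
ΔT = Q'·ΣR = 21.7 × 8.321 = 180.6 K
Heat flows inward, so T_out = T_in + ΔT = -153 + 180.6 = 27.6 °C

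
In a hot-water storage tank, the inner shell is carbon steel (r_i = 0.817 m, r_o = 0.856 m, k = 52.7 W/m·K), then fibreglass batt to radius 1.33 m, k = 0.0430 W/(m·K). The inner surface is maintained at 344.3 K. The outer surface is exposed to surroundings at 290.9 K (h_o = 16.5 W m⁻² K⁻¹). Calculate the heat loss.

Series thermal resistances, inner to outer:
  R_carbon steel = (1/0.817 − 1/0.856)/(4πk) = 0.05577/(4π·52.7) = 8.421×10^-5 K/W
  R_fibreglass batt = (1/0.856 − 1/1.33)/(4πk) = 0.4163/(4π·0.0430) = 0.7705 K/W
  R_conv,out = 1/(4πr²h) = 1/(4π·1.33²·16.5) = 0.002726 K/W
ΣR = 8.421×10^-5 + 0.7705 + 0.002726 = 0.7733 K/W
Q = ΔT/ΣR = (344.3 K − 290.9 K)/0.7733 = 69.1 W

Q = 69.1 W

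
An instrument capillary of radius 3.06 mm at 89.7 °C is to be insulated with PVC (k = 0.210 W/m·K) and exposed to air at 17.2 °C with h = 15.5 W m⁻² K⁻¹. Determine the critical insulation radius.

For a cylinder, r_cr = k_ins/h = 0.210/15.5 = 0.0135 m = 1.35 cm

r_cr = 1.35 cm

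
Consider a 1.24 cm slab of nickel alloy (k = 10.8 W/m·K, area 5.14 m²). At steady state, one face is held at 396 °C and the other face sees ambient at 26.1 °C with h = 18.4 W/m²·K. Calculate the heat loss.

Treat each layer as a resistance in series:
  R_nickel alloy = L/(kA) = 0.0124/(10.8·5.14) = 2.234×10^-4 K/W
  R_conv,out = 1/(hA) = 1/(18.4·5.14) = 0.01057 K/W
ΣR = 2.234×10^-4 + 0.01057 = 0.01079 K/W
Q = ΔT/ΣR = (396 °C − 26.1 °C)/0.01079 = 34300 W

Q = 34300 W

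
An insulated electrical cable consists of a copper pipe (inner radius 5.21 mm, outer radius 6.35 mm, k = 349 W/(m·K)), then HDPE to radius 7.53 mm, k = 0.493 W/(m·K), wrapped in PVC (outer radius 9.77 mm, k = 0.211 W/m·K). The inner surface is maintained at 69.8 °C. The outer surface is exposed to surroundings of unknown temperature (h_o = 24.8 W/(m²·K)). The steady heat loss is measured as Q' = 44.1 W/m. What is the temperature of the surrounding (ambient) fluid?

T_out = 29.7 °C

Series resistances:
  R'_copper = ln(0.00635/0.00521)/(2πk) = 0.1979/(2π·349) = 9.024×10^-5 m·K/W
  R'_HDPE = ln(0.00753/0.00635)/(2πk) = 0.1704/(2π·0.493) = 0.05502 m·K/W
  R'_PVC = ln(0.00977/0.00753)/(2πk) = 0.2604/(2π·0.211) = 0.1964 m·K/W
  R'_conv,out = 1/(2πr h) = 1/(2π·0.00977·24.8) = 0.6569 m·K/W
ΣR = 0.9084 m·K/W
ΔT = Q'·ΣR = 44.1 × 0.9084 = 40.06 K
Heat flows outward, so T_out = T_in − ΔT = 69.8 − 40.06 = 29.7 °C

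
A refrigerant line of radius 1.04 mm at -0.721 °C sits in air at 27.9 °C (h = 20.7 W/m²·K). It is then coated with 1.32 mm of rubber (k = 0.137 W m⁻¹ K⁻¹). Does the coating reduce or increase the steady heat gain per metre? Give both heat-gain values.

increases: 3.87 → 6.80 W/m

Critical radius for a cylinder: r_cr = k/h = 0.00662 m = 0.662 cm.
Outer radius after coating: r₂ = 0.00104 + 0.00132 = 0.00236 m.
Since r₁ < r_cr and r₂ ≤ r_cr, the coating moves toward the maximum at r_cr — heat gain rises.
Bare: R = 1/(2πr₁h) = 7.393 m·K/W; Q = 28.621/7.393 = 3.87 W/m.
Coated: R = R_cond + R_conv = 4.210 m·K/W; Q = 28.621/4.210 = 6.80 W/m.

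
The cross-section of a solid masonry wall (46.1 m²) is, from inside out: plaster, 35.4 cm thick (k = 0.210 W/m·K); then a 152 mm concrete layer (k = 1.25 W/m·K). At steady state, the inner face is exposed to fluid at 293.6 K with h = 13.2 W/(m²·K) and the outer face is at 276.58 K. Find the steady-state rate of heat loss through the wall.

Q = 417 W

Series thermal resistances, inner to outer:
  R_conv,in = 1/(hA) = 1/(13.2·46.1) = 0.001643 K/W
  R_plaster = L/(kA) = 0.354/(0.210·46.1) = 0.03657 K/W
  R_concrete = L/(kA) = 0.152/(1.25·46.1) = 0.002638 K/W
ΣR = 0.001643 + 0.03657 + 0.002638 = 0.04085 K/W
Q = ΔT/ΣR = (293.6 K − 276.58 K)/0.04085 = 417 W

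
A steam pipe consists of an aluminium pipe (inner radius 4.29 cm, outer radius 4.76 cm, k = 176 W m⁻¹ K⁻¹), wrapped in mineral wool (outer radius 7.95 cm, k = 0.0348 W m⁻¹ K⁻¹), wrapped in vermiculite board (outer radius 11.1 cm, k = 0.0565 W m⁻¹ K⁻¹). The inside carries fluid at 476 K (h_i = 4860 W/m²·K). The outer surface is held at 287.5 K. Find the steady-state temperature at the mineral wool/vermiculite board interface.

T = 341.4 K

Series thermal resistances, inner to outer:
  R'_conv,in = 1/(2πr h) = 1/(2π·0.0429·4860) = 7.634×10^-4 m·K/W
  R'_aluminium = ln(0.0476/0.0429)/(2πk) = 0.1040/(2π·176) = 9.401×10^-5 m·K/W
  R'_mineral wool = ln(0.0795/0.0476)/(2πk) = 0.5129/(2π·0.0348) = 2.346 m·K/W
  R'_vermiculite board = ln(0.111/0.0795)/(2πk) = 0.3338/(2π·0.0565) = 0.9402 m·K/W
ΣR = 7.634×10^-4 + 9.401×10^-5 + 2.346 + 0.9402 = 3.287 m·K/W
Q' = ΔT/ΣR = (476 K − 287.5 K)/3.287 = 57.35 W/m
From the inner boundary to the mineral wool/vermiculite board interface, ΣR_partial = 2.347 m·K/W.
T_interface = T_in − Q'·ΣR_partial = 476 K − (57.35)(2.347) = 341.4 K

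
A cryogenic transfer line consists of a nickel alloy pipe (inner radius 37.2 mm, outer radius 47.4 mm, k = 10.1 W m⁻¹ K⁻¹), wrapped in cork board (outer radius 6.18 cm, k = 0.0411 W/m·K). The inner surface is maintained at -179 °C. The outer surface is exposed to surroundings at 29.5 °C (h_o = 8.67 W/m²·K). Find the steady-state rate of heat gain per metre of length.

Series thermal resistances, inner to outer:
  R'_nickel alloy = ln(0.0474/0.0372)/(2πk) = 0.2423/(2π·10.1) = 0.003818 m·K/W
  R'_cork board = ln(0.0618/0.0474)/(2πk) = 0.2653/(2π·0.0411) = 1.027 m·K/W
  R'_conv,out = 1/(2πr h) = 1/(2π·0.0618·8.67) = 0.2970 m·K/W
ΣR = 0.003818 + 1.027 + 0.2970 = 1.328 m·K/W
Q' = ΔT/ΣR = (-179 °C − 29.5 °C)/1.328 = -157 W/m
(Negative Q' ⇒ heat flows inward; heat gain = 157 W/m.)

Q' = 157 W/m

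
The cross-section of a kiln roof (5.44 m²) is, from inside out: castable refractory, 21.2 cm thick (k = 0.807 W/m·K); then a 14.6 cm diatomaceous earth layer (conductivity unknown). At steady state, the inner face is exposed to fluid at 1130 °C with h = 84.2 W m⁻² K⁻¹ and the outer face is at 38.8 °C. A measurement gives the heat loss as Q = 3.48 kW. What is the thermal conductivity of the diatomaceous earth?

ΣR = ΔT/Q = |1130 − 38.8|/3480 = 0.3136 K/W
Known resistances:
  R_conv,in = 1/(hA) = 1/(84.2·5.44) = 0.002183 K/W
  R_castable refractory = L/(kA) = 0.212/(0.807·5.44) = 0.04829 K/W
R_diatomaceous earth = ΣR − ΣR_known = 0.3136 − 0.05047 = 0.2631 K/W
L/(kA) = 0.2631 ⇒ k = 0.146/(0.2631·5.44) = 0.102 W/m·K

k = 0.102 W/m·K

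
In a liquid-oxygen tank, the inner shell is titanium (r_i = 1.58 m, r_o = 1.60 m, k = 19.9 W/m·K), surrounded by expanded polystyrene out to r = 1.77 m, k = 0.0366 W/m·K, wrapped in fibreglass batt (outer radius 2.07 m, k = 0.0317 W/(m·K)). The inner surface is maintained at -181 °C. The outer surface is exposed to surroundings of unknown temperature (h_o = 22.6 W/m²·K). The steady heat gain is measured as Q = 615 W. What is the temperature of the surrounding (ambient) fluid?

T_out = 26.2 °C

Sum the resistances:
  R_titanium = (1/1.58 − 1/1.60)/(4πk) = 0.007911/(4π·19.9) = 3.164×10^-5 K/W
  R_expanded polystyrene = (1/1.60 − 1/1.77)/(4πk) = 0.06003/(4π·0.0366) = 0.1305 K/W
  R_fibreglass batt = (1/1.77 − 1/2.07)/(4πk) = 0.08188/(4π·0.0317) = 0.2055 K/W
  R_conv,out = 1/(4πr²h) = 1/(4π·2.07²·22.6) = 8.218×10^-4 K/W
ΣR = 0.3369 K/W
ΔT = Q·ΣR = 615 × 0.3369 = 207.2 K
Heat flows inward, so T_out = T_in + ΔT = -181 + 207.2 = 26.2 °C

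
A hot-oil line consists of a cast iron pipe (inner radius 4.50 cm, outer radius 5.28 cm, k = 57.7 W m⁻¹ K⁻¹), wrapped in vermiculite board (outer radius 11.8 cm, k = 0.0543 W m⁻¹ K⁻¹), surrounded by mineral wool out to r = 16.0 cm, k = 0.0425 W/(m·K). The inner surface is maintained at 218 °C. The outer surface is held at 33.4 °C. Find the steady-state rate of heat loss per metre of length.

Series thermal resistances, inner to outer:
  R'_cast iron = ln(0.0528/0.0450)/(2πk) = 0.1598/(2π·57.7) = 4.409×10^-4 m·K/W
  R'_vermiculite board = ln(0.118/0.0528)/(2πk) = 0.8042/(2π·0.0543) = 2.357 m·K/W
  R'_mineral wool = ln(0.160/0.118)/(2πk) = 0.3045/(2π·0.0425) = 1.140 m·K/W
ΣR = 4.409×10^-4 + 2.357 + 1.140 = 3.497 m·K/W
Q' = ΔT/ΣR = (218 °C − 33.4 °C)/3.497 = 52.8 W/m

Q' = 52.8 W/m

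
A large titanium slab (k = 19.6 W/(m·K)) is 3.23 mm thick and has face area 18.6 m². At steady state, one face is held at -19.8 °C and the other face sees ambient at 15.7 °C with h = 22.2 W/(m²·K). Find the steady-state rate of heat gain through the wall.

Q = 14600 W

Resistance network (inner→outer):
  R_titanium = L/(kA) = 0.00323/(19.6·18.6) = 8.860×10^-6 K/W
  R_conv,out = 1/(hA) = 1/(22.2·18.6) = 0.002422 K/W
ΣR = 8.860×10^-6 + 0.002422 = 0.002431 K/W
Q = ΔT/ΣR = (-19.8 °C − 15.7 °C)/0.002431 = -14600 W
(Negative Q ⇒ heat flows inward; heat gain = 14600 W.)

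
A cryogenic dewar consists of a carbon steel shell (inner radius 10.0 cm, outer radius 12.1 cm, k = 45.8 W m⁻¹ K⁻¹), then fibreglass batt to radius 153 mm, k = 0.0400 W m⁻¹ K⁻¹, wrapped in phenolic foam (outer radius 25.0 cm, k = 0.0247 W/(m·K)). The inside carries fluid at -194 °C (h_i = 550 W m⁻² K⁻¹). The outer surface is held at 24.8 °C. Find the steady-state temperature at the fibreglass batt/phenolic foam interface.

Treat each layer as a resistance in series:
  R_conv,in = 1/(4πr²h) = 1/(4π·0.100²·550) = 0.01447 K/W
  R_carbon steel = (1/0.100 − 1/0.121)/(4πk) = 1.736/(4π·45.8) = 0.003015 K/W
  R_fibreglass batt = (1/0.121 − 1/0.153)/(4πk) = 1.729/(4π·0.0400) = 3.439 K/W
  R_phenolic foam = (1/0.153 − 1/0.250)/(4πk) = 2.536/(4π·0.0247) = 8.170 K/W
ΣR = 0.01447 + 0.003015 + 3.439 + 8.170 = 11.63 K/W
Q = ΔT/ΣR = (-194 °C − 24.8 °C)/11.63 = -18.81 W
From the inner boundary to the fibreglass batt/phenolic foam interface, ΣR_partial = 3.456 K/W.
T_interface = T_in − Q·ΣR_partial = -194 °C − (-18.81)(3.456) = -129 °C

T = -129 °C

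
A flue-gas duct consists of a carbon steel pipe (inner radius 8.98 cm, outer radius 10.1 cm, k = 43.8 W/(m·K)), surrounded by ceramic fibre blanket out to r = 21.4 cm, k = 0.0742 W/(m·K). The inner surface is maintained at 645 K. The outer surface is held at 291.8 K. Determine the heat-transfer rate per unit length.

Series thermal resistances, inner to outer:
  R'_carbon steel = ln(0.101/0.0898)/(2πk) = 0.1175/(2π·43.8) = 4.271×10^-4 m·K/W
  R'_ceramic fibre blanket = ln(0.214/0.101)/(2πk) = 0.7509/(2π·0.0742) = 1.611 m·K/W
ΣR = 4.271×10^-4 + 1.611 = 1.611 m·K/W
Q' = ΔT/ΣR = (645 K − 291.8 K)/1.611 = 219 W/m

Q' = 219 W/m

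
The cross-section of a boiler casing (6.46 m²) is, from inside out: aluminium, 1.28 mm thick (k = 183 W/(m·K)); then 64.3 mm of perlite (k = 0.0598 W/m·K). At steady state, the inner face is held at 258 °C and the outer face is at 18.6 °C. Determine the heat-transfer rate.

Q = 1440 W

Series thermal resistances, inner to outer:
  R_aluminium = L/(kA) = 0.00128/(183·6.46) = 1.083×10^-6 K/W
  R_perlite = L/(kA) = 0.0643/(0.0598·6.46) = 0.1664 K/W
ΣR = 1.083×10^-6 + 0.1664 = 0.1664 K/W
Q = ΔT/ΣR = (258 °C − 18.6 °C)/0.1664 = 1440 W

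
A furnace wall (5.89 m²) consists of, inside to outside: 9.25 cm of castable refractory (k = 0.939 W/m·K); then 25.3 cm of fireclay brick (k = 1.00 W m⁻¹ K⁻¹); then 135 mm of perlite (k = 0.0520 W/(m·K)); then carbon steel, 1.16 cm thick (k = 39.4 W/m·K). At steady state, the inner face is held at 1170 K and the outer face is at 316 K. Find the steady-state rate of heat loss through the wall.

Q = 1710 W

Resistance network (inner→outer):
  R_castable refractory = L/(kA) = 0.0925/(0.939·5.89) = 0.01672 K/W
  R_fireclay brick = L/(kA) = 0.253/(1.00·5.89) = 0.04295 K/W
  R_perlite = L/(kA) = 0.135/(0.0520·5.89) = 0.4408 K/W
  R_carbon steel = L/(kA) = 0.0116/(39.4·5.89) = 4.999×10^-5 K/W
ΣR = 0.01672 + 0.04295 + 0.4408 + 4.999×10^-5 = 0.5005 K/W
Q = ΔT/ΣR = (1170 K − 316 K)/0.5005 = 1710 W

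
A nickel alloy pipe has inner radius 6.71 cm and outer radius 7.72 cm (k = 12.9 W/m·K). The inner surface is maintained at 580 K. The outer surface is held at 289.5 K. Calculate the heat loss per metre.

Q' = 168 kW/m

Q' = 2πk·ΔT/ln(r₂/r₁) = 2π × 12.9 × 290.5 / ln(0.0772/0.0671) = 1.68×10^5 W/m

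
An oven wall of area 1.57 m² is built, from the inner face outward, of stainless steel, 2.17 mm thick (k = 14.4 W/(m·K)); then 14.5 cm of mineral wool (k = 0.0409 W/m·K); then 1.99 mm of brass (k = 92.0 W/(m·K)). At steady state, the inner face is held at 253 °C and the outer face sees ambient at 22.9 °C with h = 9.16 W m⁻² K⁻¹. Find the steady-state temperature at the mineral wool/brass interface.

T = 29.8 °C

Resistance network (inner→outer):
  R_stainless steel = L/(kA) = 0.00217/(14.4·1.57) = 9.598×10^-5 K/W
  R_mineral wool = L/(kA) = 0.145/(0.0409·1.57) = 2.258 K/W
  R_brass = L/(kA) = 0.00199/(92.0·1.57) = 1.378×10^-5 K/W
  R_conv,out = 1/(hA) = 1/(9.16·1.57) = 0.06954 K/W
ΣR = 9.598×10^-5 + 2.258 + 1.378×10^-5 + 0.06954 = 2.328 K/W
Q = ΔT/ΣR = (253 °C − 22.9 °C)/2.328 = 98.84 W
From the inner boundary to the mineral wool/brass interface, ΣR_partial = 2.258 K/W.
T_interface = T_in − Q·ΣR_partial = 253 °C − (98.84)(2.258) = 29.8 °C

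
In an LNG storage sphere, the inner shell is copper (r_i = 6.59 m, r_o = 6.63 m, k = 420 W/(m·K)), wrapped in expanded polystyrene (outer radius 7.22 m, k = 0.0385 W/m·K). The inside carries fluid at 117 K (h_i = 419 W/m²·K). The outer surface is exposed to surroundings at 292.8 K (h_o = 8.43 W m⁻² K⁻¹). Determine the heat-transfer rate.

Q = 6850 W

Treat each layer as a resistance in series:
  R_conv,in = 1/(4πr²h) = 1/(4π·6.59²·419) = 4.373×10^-6 K/W
  R_copper = (1/6.59 − 1/6.63)/(4πk) = 9.155×10^-4/(4π·420) = 1.735×10^-7 K/W
  R_expanded polystyrene = (1/6.63 − 1/7.22)/(4πk) = 0.01233/(4π·0.0385) = 0.02548 K/W
  R_conv,out = 1/(4πr²h) = 1/(4π·7.22²·8.43) = 1.811×10^-4 K/W
ΣR = 4.373×10^-6 + 1.735×10^-7 + 0.02548 + 1.811×10^-4 = 0.02567 K/W
Q = ΔT/ΣR = (117 K − 292.8 K)/0.02567 = -6850 W
(Negative Q ⇒ heat flows inward; heat gain = 6850 W.)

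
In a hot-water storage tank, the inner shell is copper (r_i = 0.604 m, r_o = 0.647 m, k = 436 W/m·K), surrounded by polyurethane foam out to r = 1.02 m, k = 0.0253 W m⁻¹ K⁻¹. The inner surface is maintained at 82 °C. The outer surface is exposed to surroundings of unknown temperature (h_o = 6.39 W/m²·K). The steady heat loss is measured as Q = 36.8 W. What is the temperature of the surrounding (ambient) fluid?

Series resistances:
  R_copper = (1/0.604 − 1/0.647)/(4πk) = 0.1100/(4π·436) = 2.008×10^-5 K/W
  R_polyurethane foam = (1/0.647 − 1/1.02)/(4πk) = 0.5652/(4π·0.0253) = 1.778 K/W
  R_conv,out = 1/(4πr²h) = 1/(4π·1.02²·6.39) = 0.01197 K/W
ΣR = 1.790 K/W
ΔT = Q·ΣR = 36.8 × 1.790 = 65.87 K
Heat flows outward, so T_out = T_in − ΔT = 82 − 65.87 = 16.1 °C

T_out = 16.1 °C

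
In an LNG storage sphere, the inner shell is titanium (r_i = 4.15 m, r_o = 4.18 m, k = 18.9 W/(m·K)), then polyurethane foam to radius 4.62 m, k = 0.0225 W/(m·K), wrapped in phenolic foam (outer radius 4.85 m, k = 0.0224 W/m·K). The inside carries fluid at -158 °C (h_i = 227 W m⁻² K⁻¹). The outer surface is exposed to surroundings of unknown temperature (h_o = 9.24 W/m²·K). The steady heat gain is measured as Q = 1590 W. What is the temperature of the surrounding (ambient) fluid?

T_out = 28.7 °C

Sum the resistances:
  R_conv,in = 1/(4πr²h) = 1/(4π·4.15²·227) = 2.035×10^-5 K/W
  R_titanium = (1/4.15 − 1/4.18)/(4πk) = 0.001729/(4π·18.9) = 7.282×10^-6 K/W
  R_polyurethane foam = (1/4.18 − 1/4.62)/(4πk) = 0.02278/(4π·0.0225) = 0.08058 K/W
  R_phenolic foam = (1/4.62 − 1/4.85)/(4πk) = 0.01026/(4π·0.0224) = 0.03647 K/W
  R_conv,out = 1/(4πr²h) = 1/(4π·4.85²·9.24) = 3.661×10^-4 K/W
ΣR = 0.1174 K/W
ΔT = Q·ΣR = 1590 × 0.1174 = 186.7 K
Heat flows inward, so T_out = T_in + ΔT = -158 + 186.7 = 28.7 °C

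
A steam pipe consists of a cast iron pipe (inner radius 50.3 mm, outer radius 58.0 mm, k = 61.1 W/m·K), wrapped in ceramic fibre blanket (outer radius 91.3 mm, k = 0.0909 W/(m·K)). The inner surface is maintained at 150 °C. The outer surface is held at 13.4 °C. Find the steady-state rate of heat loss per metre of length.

Q' = 172 W/m

Treat each layer as a resistance in series:
  R'_cast iron = ln(0.0580/0.0503)/(2πk) = 0.1424/(2π·61.1) = 3.710×10^-4 m·K/W
  R'_ceramic fibre blanket = ln(0.0913/0.0580)/(2πk) = 0.4537/(2π·0.0909) = 0.7944 m·K/W
ΣR = 3.710×10^-4 + 0.7944 = 0.7948 m·K/W
Q' = ΔT/ΣR = (150 °C − 13.4 °C)/0.7948 = 172 W/m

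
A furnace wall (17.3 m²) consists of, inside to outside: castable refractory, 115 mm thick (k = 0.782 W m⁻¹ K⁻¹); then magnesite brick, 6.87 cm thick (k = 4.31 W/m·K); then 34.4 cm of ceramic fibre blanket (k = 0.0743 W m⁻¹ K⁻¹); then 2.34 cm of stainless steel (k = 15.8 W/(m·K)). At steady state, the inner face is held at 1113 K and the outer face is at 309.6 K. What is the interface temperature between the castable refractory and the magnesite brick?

Series thermal resistances, inner to outer:
  R_castable refractory = L/(kA) = 0.115/(0.782·17.3) = 0.008501 K/W
  R_magnesite brick = L/(kA) = 0.0687/(4.31·17.3) = 9.214×10^-4 K/W
  R_ceramic fibre blanket = L/(kA) = 0.344/(0.0743·17.3) = 0.2676 K/W
  R_stainless steel = L/(kA) = 0.0234/(15.8·17.3) = 8.561×10^-5 K/W
ΣR = 0.008501 + 9.214×10^-4 + 0.2676 + 8.561×10^-5 = 0.2771 K/W
Q = ΔT/ΣR = (1113 K − 309.6 K)/0.2771 = 2899 W
From the inner boundary to the castable refractory/magnesite brick interface, ΣR_partial = 0.008501 K/W.
T_interface = T_in − Q·ΣR_partial = 1113 K − (2899)(0.008501) = 1088 K

T = 1088 K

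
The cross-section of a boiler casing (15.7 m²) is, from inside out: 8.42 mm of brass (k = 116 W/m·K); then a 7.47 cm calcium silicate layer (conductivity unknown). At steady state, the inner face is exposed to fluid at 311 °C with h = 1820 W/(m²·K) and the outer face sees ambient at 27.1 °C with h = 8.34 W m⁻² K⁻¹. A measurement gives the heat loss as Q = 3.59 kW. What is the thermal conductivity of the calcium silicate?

ΣR = ΔT/Q = |311 − 27.1|/3590 = 0.07908 K/W
Known resistances:
  R_conv,in = 1/(hA) = 1/(1820·15.7) = 3.500×10^-5 K/W
  R_brass = L/(kA) = 0.00842/(116·15.7) = 4.623×10^-6 K/W
  R_conv,out = 1/(hA) = 1/(8.34·15.7) = 0.007637 K/W
R_calcium silicate = ΣR − ΣR_known = 0.07908 − 0.007677 = 0.07140 K/W
L/(kA) = 0.07140 ⇒ k = 0.0747/(0.07140·15.7) = 0.0666 W/m·K

k = 0.0666 W/m·K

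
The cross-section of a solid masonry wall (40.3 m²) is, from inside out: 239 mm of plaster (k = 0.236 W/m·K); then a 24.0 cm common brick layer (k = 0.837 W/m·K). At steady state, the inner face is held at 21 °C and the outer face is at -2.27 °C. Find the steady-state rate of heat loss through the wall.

Q = 722 W

Treat each layer as a resistance in series:
  R_plaster = L/(kA) = 0.239/(0.236·40.3) = 0.02513 K/W
  R_common brick = L/(kA) = 0.240/(0.837·40.3) = 0.007115 K/W
ΣR = 0.02513 + 0.007115 = 0.03224 K/W
Q = ΔT/ΣR = (21 °C − -2.27 °C)/0.03224 = 722 W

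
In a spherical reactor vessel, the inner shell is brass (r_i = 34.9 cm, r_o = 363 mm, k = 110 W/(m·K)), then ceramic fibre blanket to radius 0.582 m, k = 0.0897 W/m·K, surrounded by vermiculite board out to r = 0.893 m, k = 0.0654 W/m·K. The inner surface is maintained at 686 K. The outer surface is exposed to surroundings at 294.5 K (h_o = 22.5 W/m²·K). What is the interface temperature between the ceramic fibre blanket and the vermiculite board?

T = 468 K

Series thermal resistances, inner to outer:
  R_brass = (1/0.349 − 1/0.363)/(4πk) = 0.1105/(4π·110) = 7.995×10^-5 K/W
  R_ceramic fibre blanket = (1/0.363 − 1/0.582)/(4πk) = 1.037/(4π·0.0897) = 0.9196 K/W
  R_vermiculite board = (1/0.582 − 1/0.893)/(4πk) = 0.5984/(4π·0.0654) = 0.7281 K/W
  R_conv,out = 1/(4πr²h) = 1/(4π·0.893²·22.5) = 0.004435 K/W
ΣR = 7.995×10^-5 + 0.9196 + 0.7281 + 0.004435 = 1.652 K/W
Q = ΔT/ΣR = (686 K − 294.5 K)/1.652 = 237.0 W
From the inner boundary to the ceramic fibre blanket/vermiculite board interface, ΣR_partial = 0.9197 K/W.
T_interface = T_in − Q·ΣR_partial = 686 K − (237.0)(0.9197) = 468 K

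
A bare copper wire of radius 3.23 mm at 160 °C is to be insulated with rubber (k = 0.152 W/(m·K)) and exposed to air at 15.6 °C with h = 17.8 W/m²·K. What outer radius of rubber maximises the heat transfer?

For a cylinder, r_cr = k_ins/h = 0.152/17.8 = 0.00854 m = 0.854 cm

r_cr = 0.854 cm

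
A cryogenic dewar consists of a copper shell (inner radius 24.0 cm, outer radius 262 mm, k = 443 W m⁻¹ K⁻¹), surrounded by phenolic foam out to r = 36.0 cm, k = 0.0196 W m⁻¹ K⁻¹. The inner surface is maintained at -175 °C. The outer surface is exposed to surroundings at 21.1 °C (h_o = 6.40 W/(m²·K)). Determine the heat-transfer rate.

Q = 45.5 W

Treat each layer as a resistance in series:
  R_copper = (1/0.240 − 1/0.262)/(4πk) = 0.3499/(4π·443) = 6.285×10^-5 K/W
  R_phenolic foam = (1/0.262 − 1/0.360)/(4πk) = 1.039/(4π·0.0196) = 4.218 K/W
  R_conv,out = 1/(4πr²h) = 1/(4π·0.360²·6.40) = 0.09594 K/W
ΣR = 6.285×10^-5 + 4.218 + 0.09594 = 4.314 K/W
Q = ΔT/ΣR = (-175 °C − 21.1 °C)/4.314 = -45.5 W
(Negative Q ⇒ heat flows inward; heat gain = 45.5 W.)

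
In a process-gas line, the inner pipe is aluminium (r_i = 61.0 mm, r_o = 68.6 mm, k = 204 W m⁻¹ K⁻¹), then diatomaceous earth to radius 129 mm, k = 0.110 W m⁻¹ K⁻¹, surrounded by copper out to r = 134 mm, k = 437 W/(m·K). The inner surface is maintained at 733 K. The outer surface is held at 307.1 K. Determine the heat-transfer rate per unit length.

Q' = 466 W/m

Resistance network (inner→outer):
  R'_aluminium = ln(0.0686/0.0610)/(2πk) = 0.1174/(2π·204) = 9.161×10^-5 m·K/W
  R'_diatomaceous earth = ln(0.129/0.0686)/(2πk) = 0.6315/(2π·0.110) = 0.9137 m·K/W
  R'_copper = ln(0.134/0.129)/(2πk) = 0.03803/(2π·437) = 1.385×10^-5 m·K/W
ΣR = 9.161×10^-5 + 0.9137 + 1.385×10^-5 = 0.9138 m·K/W
Q' = ΔT/ΣR = (733 K − 307.1 K)/0.9138 = 466 W/m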